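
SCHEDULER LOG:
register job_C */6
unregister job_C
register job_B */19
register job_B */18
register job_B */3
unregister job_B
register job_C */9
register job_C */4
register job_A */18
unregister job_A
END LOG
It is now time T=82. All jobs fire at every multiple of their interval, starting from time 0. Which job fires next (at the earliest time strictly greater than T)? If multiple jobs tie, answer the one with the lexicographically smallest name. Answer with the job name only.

Op 1: register job_C */6 -> active={job_C:*/6}
Op 2: unregister job_C -> active={}
Op 3: register job_B */19 -> active={job_B:*/19}
Op 4: register job_B */18 -> active={job_B:*/18}
Op 5: register job_B */3 -> active={job_B:*/3}
Op 6: unregister job_B -> active={}
Op 7: register job_C */9 -> active={job_C:*/9}
Op 8: register job_C */4 -> active={job_C:*/4}
Op 9: register job_A */18 -> active={job_A:*/18, job_C:*/4}
Op 10: unregister job_A -> active={job_C:*/4}
  job_C: interval 4, next fire after T=82 is 84
Earliest = 84, winner (lex tiebreak) = job_C

Answer: job_C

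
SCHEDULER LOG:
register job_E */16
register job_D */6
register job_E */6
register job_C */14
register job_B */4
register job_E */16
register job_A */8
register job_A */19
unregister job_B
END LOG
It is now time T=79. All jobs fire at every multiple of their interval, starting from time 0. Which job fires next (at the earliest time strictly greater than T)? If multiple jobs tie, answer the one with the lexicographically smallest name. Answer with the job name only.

Answer: job_E

Derivation:
Op 1: register job_E */16 -> active={job_E:*/16}
Op 2: register job_D */6 -> active={job_D:*/6, job_E:*/16}
Op 3: register job_E */6 -> active={job_D:*/6, job_E:*/6}
Op 4: register job_C */14 -> active={job_C:*/14, job_D:*/6, job_E:*/6}
Op 5: register job_B */4 -> active={job_B:*/4, job_C:*/14, job_D:*/6, job_E:*/6}
Op 6: register job_E */16 -> active={job_B:*/4, job_C:*/14, job_D:*/6, job_E:*/16}
Op 7: register job_A */8 -> active={job_A:*/8, job_B:*/4, job_C:*/14, job_D:*/6, job_E:*/16}
Op 8: register job_A */19 -> active={job_A:*/19, job_B:*/4, job_C:*/14, job_D:*/6, job_E:*/16}
Op 9: unregister job_B -> active={job_A:*/19, job_C:*/14, job_D:*/6, job_E:*/16}
  job_A: interval 19, next fire after T=79 is 95
  job_C: interval 14, next fire after T=79 is 84
  job_D: interval 6, next fire after T=79 is 84
  job_E: interval 16, next fire after T=79 is 80
Earliest = 80, winner (lex tiebreak) = job_E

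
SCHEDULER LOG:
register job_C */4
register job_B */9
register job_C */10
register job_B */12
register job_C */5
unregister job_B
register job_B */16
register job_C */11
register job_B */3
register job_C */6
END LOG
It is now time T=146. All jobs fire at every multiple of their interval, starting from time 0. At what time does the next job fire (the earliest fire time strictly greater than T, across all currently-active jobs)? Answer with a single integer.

Answer: 147

Derivation:
Op 1: register job_C */4 -> active={job_C:*/4}
Op 2: register job_B */9 -> active={job_B:*/9, job_C:*/4}
Op 3: register job_C */10 -> active={job_B:*/9, job_C:*/10}
Op 4: register job_B */12 -> active={job_B:*/12, job_C:*/10}
Op 5: register job_C */5 -> active={job_B:*/12, job_C:*/5}
Op 6: unregister job_B -> active={job_C:*/5}
Op 7: register job_B */16 -> active={job_B:*/16, job_C:*/5}
Op 8: register job_C */11 -> active={job_B:*/16, job_C:*/11}
Op 9: register job_B */3 -> active={job_B:*/3, job_C:*/11}
Op 10: register job_C */6 -> active={job_B:*/3, job_C:*/6}
  job_B: interval 3, next fire after T=146 is 147
  job_C: interval 6, next fire after T=146 is 150
Earliest fire time = 147 (job job_B)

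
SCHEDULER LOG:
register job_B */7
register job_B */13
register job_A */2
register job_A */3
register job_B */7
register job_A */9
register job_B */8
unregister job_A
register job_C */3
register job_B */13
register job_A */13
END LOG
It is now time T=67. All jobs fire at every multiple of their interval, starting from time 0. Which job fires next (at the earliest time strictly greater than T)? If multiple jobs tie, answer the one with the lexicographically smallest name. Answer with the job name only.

Answer: job_C

Derivation:
Op 1: register job_B */7 -> active={job_B:*/7}
Op 2: register job_B */13 -> active={job_B:*/13}
Op 3: register job_A */2 -> active={job_A:*/2, job_B:*/13}
Op 4: register job_A */3 -> active={job_A:*/3, job_B:*/13}
Op 5: register job_B */7 -> active={job_A:*/3, job_B:*/7}
Op 6: register job_A */9 -> active={job_A:*/9, job_B:*/7}
Op 7: register job_B */8 -> active={job_A:*/9, job_B:*/8}
Op 8: unregister job_A -> active={job_B:*/8}
Op 9: register job_C */3 -> active={job_B:*/8, job_C:*/3}
Op 10: register job_B */13 -> active={job_B:*/13, job_C:*/3}
Op 11: register job_A */13 -> active={job_A:*/13, job_B:*/13, job_C:*/3}
  job_A: interval 13, next fire after T=67 is 78
  job_B: interval 13, next fire after T=67 is 78
  job_C: interval 3, next fire after T=67 is 69
Earliest = 69, winner (lex tiebreak) = job_C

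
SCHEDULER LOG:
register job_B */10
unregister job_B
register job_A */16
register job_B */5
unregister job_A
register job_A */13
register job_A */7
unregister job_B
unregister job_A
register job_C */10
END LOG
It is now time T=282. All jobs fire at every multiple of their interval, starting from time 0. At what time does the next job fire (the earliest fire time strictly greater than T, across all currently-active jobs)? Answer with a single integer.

Op 1: register job_B */10 -> active={job_B:*/10}
Op 2: unregister job_B -> active={}
Op 3: register job_A */16 -> active={job_A:*/16}
Op 4: register job_B */5 -> active={job_A:*/16, job_B:*/5}
Op 5: unregister job_A -> active={job_B:*/5}
Op 6: register job_A */13 -> active={job_A:*/13, job_B:*/5}
Op 7: register job_A */7 -> active={job_A:*/7, job_B:*/5}
Op 8: unregister job_B -> active={job_A:*/7}
Op 9: unregister job_A -> active={}
Op 10: register job_C */10 -> active={job_C:*/10}
  job_C: interval 10, next fire after T=282 is 290
Earliest fire time = 290 (job job_C)

Answer: 290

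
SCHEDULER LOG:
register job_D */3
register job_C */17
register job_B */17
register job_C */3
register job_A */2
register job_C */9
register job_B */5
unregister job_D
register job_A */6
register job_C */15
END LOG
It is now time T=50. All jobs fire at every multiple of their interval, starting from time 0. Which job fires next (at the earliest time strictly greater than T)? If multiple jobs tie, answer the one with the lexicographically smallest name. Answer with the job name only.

Op 1: register job_D */3 -> active={job_D:*/3}
Op 2: register job_C */17 -> active={job_C:*/17, job_D:*/3}
Op 3: register job_B */17 -> active={job_B:*/17, job_C:*/17, job_D:*/3}
Op 4: register job_C */3 -> active={job_B:*/17, job_C:*/3, job_D:*/3}
Op 5: register job_A */2 -> active={job_A:*/2, job_B:*/17, job_C:*/3, job_D:*/3}
Op 6: register job_C */9 -> active={job_A:*/2, job_B:*/17, job_C:*/9, job_D:*/3}
Op 7: register job_B */5 -> active={job_A:*/2, job_B:*/5, job_C:*/9, job_D:*/3}
Op 8: unregister job_D -> active={job_A:*/2, job_B:*/5, job_C:*/9}
Op 9: register job_A */6 -> active={job_A:*/6, job_B:*/5, job_C:*/9}
Op 10: register job_C */15 -> active={job_A:*/6, job_B:*/5, job_C:*/15}
  job_A: interval 6, next fire after T=50 is 54
  job_B: interval 5, next fire after T=50 is 55
  job_C: interval 15, next fire after T=50 is 60
Earliest = 54, winner (lex tiebreak) = job_A

Answer: job_A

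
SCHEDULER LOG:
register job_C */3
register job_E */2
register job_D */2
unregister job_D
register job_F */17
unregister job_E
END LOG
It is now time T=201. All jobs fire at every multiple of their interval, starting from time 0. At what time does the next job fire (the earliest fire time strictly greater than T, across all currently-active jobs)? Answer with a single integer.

Answer: 204

Derivation:
Op 1: register job_C */3 -> active={job_C:*/3}
Op 2: register job_E */2 -> active={job_C:*/3, job_E:*/2}
Op 3: register job_D */2 -> active={job_C:*/3, job_D:*/2, job_E:*/2}
Op 4: unregister job_D -> active={job_C:*/3, job_E:*/2}
Op 5: register job_F */17 -> active={job_C:*/3, job_E:*/2, job_F:*/17}
Op 6: unregister job_E -> active={job_C:*/3, job_F:*/17}
  job_C: interval 3, next fire after T=201 is 204
  job_F: interval 17, next fire after T=201 is 204
Earliest fire time = 204 (job job_C)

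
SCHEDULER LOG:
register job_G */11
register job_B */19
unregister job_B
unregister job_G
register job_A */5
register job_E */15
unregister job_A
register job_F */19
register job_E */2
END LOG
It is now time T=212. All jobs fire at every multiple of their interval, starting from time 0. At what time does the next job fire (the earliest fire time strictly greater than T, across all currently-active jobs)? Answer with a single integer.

Answer: 214

Derivation:
Op 1: register job_G */11 -> active={job_G:*/11}
Op 2: register job_B */19 -> active={job_B:*/19, job_G:*/11}
Op 3: unregister job_B -> active={job_G:*/11}
Op 4: unregister job_G -> active={}
Op 5: register job_A */5 -> active={job_A:*/5}
Op 6: register job_E */15 -> active={job_A:*/5, job_E:*/15}
Op 7: unregister job_A -> active={job_E:*/15}
Op 8: register job_F */19 -> active={job_E:*/15, job_F:*/19}
Op 9: register job_E */2 -> active={job_E:*/2, job_F:*/19}
  job_E: interval 2, next fire after T=212 is 214
  job_F: interval 19, next fire after T=212 is 228
Earliest fire time = 214 (job job_E)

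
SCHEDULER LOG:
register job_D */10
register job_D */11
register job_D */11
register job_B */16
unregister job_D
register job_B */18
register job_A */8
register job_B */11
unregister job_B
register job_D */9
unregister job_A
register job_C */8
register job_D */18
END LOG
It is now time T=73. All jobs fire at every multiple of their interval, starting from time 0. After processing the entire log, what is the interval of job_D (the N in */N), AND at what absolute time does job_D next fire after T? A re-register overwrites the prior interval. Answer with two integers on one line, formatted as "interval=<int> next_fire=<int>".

Op 1: register job_D */10 -> active={job_D:*/10}
Op 2: register job_D */11 -> active={job_D:*/11}
Op 3: register job_D */11 -> active={job_D:*/11}
Op 4: register job_B */16 -> active={job_B:*/16, job_D:*/11}
Op 5: unregister job_D -> active={job_B:*/16}
Op 6: register job_B */18 -> active={job_B:*/18}
Op 7: register job_A */8 -> active={job_A:*/8, job_B:*/18}
Op 8: register job_B */11 -> active={job_A:*/8, job_B:*/11}
Op 9: unregister job_B -> active={job_A:*/8}
Op 10: register job_D */9 -> active={job_A:*/8, job_D:*/9}
Op 11: unregister job_A -> active={job_D:*/9}
Op 12: register job_C */8 -> active={job_C:*/8, job_D:*/9}
Op 13: register job_D */18 -> active={job_C:*/8, job_D:*/18}
Final interval of job_D = 18
Next fire of job_D after T=73: (73//18+1)*18 = 90

Answer: interval=18 next_fire=90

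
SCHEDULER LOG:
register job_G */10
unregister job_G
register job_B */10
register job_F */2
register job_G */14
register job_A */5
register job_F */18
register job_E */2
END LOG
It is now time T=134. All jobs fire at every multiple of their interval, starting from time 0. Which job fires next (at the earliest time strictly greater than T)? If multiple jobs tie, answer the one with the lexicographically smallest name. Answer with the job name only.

Answer: job_A

Derivation:
Op 1: register job_G */10 -> active={job_G:*/10}
Op 2: unregister job_G -> active={}
Op 3: register job_B */10 -> active={job_B:*/10}
Op 4: register job_F */2 -> active={job_B:*/10, job_F:*/2}
Op 5: register job_G */14 -> active={job_B:*/10, job_F:*/2, job_G:*/14}
Op 6: register job_A */5 -> active={job_A:*/5, job_B:*/10, job_F:*/2, job_G:*/14}
Op 7: register job_F */18 -> active={job_A:*/5, job_B:*/10, job_F:*/18, job_G:*/14}
Op 8: register job_E */2 -> active={job_A:*/5, job_B:*/10, job_E:*/2, job_F:*/18, job_G:*/14}
  job_A: interval 5, next fire after T=134 is 135
  job_B: interval 10, next fire after T=134 is 140
  job_E: interval 2, next fire after T=134 is 136
  job_F: interval 18, next fire after T=134 is 144
  job_G: interval 14, next fire after T=134 is 140
Earliest = 135, winner (lex tiebreak) = job_A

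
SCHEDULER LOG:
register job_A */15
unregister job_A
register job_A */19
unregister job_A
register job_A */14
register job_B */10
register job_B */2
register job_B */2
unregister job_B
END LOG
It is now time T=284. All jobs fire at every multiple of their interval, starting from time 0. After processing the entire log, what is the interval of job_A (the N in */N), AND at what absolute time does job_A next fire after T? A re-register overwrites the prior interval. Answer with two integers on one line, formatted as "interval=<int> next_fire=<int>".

Op 1: register job_A */15 -> active={job_A:*/15}
Op 2: unregister job_A -> active={}
Op 3: register job_A */19 -> active={job_A:*/19}
Op 4: unregister job_A -> active={}
Op 5: register job_A */14 -> active={job_A:*/14}
Op 6: register job_B */10 -> active={job_A:*/14, job_B:*/10}
Op 7: register job_B */2 -> active={job_A:*/14, job_B:*/2}
Op 8: register job_B */2 -> active={job_A:*/14, job_B:*/2}
Op 9: unregister job_B -> active={job_A:*/14}
Final interval of job_A = 14
Next fire of job_A after T=284: (284//14+1)*14 = 294

Answer: interval=14 next_fire=294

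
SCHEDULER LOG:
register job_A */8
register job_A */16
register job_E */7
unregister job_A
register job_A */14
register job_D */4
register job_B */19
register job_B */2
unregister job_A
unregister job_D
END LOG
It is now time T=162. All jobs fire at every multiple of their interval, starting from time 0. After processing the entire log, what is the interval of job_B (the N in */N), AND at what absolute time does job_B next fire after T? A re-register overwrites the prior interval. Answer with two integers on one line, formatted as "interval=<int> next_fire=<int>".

Answer: interval=2 next_fire=164

Derivation:
Op 1: register job_A */8 -> active={job_A:*/8}
Op 2: register job_A */16 -> active={job_A:*/16}
Op 3: register job_E */7 -> active={job_A:*/16, job_E:*/7}
Op 4: unregister job_A -> active={job_E:*/7}
Op 5: register job_A */14 -> active={job_A:*/14, job_E:*/7}
Op 6: register job_D */4 -> active={job_A:*/14, job_D:*/4, job_E:*/7}
Op 7: register job_B */19 -> active={job_A:*/14, job_B:*/19, job_D:*/4, job_E:*/7}
Op 8: register job_B */2 -> active={job_A:*/14, job_B:*/2, job_D:*/4, job_E:*/7}
Op 9: unregister job_A -> active={job_B:*/2, job_D:*/4, job_E:*/7}
Op 10: unregister job_D -> active={job_B:*/2, job_E:*/7}
Final interval of job_B = 2
Next fire of job_B after T=162: (162//2+1)*2 = 164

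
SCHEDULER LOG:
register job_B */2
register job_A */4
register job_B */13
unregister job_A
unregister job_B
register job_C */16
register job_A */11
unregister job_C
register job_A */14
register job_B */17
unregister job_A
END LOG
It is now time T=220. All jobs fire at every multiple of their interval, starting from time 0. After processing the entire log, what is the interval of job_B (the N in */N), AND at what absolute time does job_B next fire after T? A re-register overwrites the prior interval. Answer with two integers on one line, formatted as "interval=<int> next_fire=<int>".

Answer: interval=17 next_fire=221

Derivation:
Op 1: register job_B */2 -> active={job_B:*/2}
Op 2: register job_A */4 -> active={job_A:*/4, job_B:*/2}
Op 3: register job_B */13 -> active={job_A:*/4, job_B:*/13}
Op 4: unregister job_A -> active={job_B:*/13}
Op 5: unregister job_B -> active={}
Op 6: register job_C */16 -> active={job_C:*/16}
Op 7: register job_A */11 -> active={job_A:*/11, job_C:*/16}
Op 8: unregister job_C -> active={job_A:*/11}
Op 9: register job_A */14 -> active={job_A:*/14}
Op 10: register job_B */17 -> active={job_A:*/14, job_B:*/17}
Op 11: unregister job_A -> active={job_B:*/17}
Final interval of job_B = 17
Next fire of job_B after T=220: (220//17+1)*17 = 221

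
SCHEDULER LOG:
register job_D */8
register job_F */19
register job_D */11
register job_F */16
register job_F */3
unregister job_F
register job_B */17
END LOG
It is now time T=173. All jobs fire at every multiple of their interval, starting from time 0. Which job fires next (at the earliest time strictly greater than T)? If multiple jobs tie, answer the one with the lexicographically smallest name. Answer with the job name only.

Op 1: register job_D */8 -> active={job_D:*/8}
Op 2: register job_F */19 -> active={job_D:*/8, job_F:*/19}
Op 3: register job_D */11 -> active={job_D:*/11, job_F:*/19}
Op 4: register job_F */16 -> active={job_D:*/11, job_F:*/16}
Op 5: register job_F */3 -> active={job_D:*/11, job_F:*/3}
Op 6: unregister job_F -> active={job_D:*/11}
Op 7: register job_B */17 -> active={job_B:*/17, job_D:*/11}
  job_B: interval 17, next fire after T=173 is 187
  job_D: interval 11, next fire after T=173 is 176
Earliest = 176, winner (lex tiebreak) = job_D

Answer: job_D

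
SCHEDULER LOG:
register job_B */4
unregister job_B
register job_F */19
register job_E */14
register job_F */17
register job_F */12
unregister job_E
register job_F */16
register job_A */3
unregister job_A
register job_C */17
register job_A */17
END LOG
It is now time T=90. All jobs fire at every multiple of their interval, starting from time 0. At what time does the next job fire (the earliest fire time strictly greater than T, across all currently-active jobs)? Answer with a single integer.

Op 1: register job_B */4 -> active={job_B:*/4}
Op 2: unregister job_B -> active={}
Op 3: register job_F */19 -> active={job_F:*/19}
Op 4: register job_E */14 -> active={job_E:*/14, job_F:*/19}
Op 5: register job_F */17 -> active={job_E:*/14, job_F:*/17}
Op 6: register job_F */12 -> active={job_E:*/14, job_F:*/12}
Op 7: unregister job_E -> active={job_F:*/12}
Op 8: register job_F */16 -> active={job_F:*/16}
Op 9: register job_A */3 -> active={job_A:*/3, job_F:*/16}
Op 10: unregister job_A -> active={job_F:*/16}
Op 11: register job_C */17 -> active={job_C:*/17, job_F:*/16}
Op 12: register job_A */17 -> active={job_A:*/17, job_C:*/17, job_F:*/16}
  job_A: interval 17, next fire after T=90 is 102
  job_C: interval 17, next fire after T=90 is 102
  job_F: interval 16, next fire after T=90 is 96
Earliest fire time = 96 (job job_F)

Answer: 96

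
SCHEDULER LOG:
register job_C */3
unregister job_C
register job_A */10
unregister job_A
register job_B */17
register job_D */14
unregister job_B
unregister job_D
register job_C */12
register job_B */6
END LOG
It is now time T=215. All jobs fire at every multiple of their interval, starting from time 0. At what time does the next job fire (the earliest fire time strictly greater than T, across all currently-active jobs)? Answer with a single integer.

Answer: 216

Derivation:
Op 1: register job_C */3 -> active={job_C:*/3}
Op 2: unregister job_C -> active={}
Op 3: register job_A */10 -> active={job_A:*/10}
Op 4: unregister job_A -> active={}
Op 5: register job_B */17 -> active={job_B:*/17}
Op 6: register job_D */14 -> active={job_B:*/17, job_D:*/14}
Op 7: unregister job_B -> active={job_D:*/14}
Op 8: unregister job_D -> active={}
Op 9: register job_C */12 -> active={job_C:*/12}
Op 10: register job_B */6 -> active={job_B:*/6, job_C:*/12}
  job_B: interval 6, next fire after T=215 is 216
  job_C: interval 12, next fire after T=215 is 216
Earliest fire time = 216 (job job_B)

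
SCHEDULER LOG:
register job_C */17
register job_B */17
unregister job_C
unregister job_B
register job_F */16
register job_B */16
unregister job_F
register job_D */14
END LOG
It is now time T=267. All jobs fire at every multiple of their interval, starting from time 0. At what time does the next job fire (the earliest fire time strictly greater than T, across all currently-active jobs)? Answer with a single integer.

Op 1: register job_C */17 -> active={job_C:*/17}
Op 2: register job_B */17 -> active={job_B:*/17, job_C:*/17}
Op 3: unregister job_C -> active={job_B:*/17}
Op 4: unregister job_B -> active={}
Op 5: register job_F */16 -> active={job_F:*/16}
Op 6: register job_B */16 -> active={job_B:*/16, job_F:*/16}
Op 7: unregister job_F -> active={job_B:*/16}
Op 8: register job_D */14 -> active={job_B:*/16, job_D:*/14}
  job_B: interval 16, next fire after T=267 is 272
  job_D: interval 14, next fire after T=267 is 280
Earliest fire time = 272 (job job_B)

Answer: 272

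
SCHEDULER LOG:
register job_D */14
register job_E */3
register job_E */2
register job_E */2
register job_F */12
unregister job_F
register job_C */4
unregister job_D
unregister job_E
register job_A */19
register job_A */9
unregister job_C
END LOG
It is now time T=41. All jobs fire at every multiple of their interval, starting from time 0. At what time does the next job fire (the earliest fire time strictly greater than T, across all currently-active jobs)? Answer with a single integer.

Answer: 45

Derivation:
Op 1: register job_D */14 -> active={job_D:*/14}
Op 2: register job_E */3 -> active={job_D:*/14, job_E:*/3}
Op 3: register job_E */2 -> active={job_D:*/14, job_E:*/2}
Op 4: register job_E */2 -> active={job_D:*/14, job_E:*/2}
Op 5: register job_F */12 -> active={job_D:*/14, job_E:*/2, job_F:*/12}
Op 6: unregister job_F -> active={job_D:*/14, job_E:*/2}
Op 7: register job_C */4 -> active={job_C:*/4, job_D:*/14, job_E:*/2}
Op 8: unregister job_D -> active={job_C:*/4, job_E:*/2}
Op 9: unregister job_E -> active={job_C:*/4}
Op 10: register job_A */19 -> active={job_A:*/19, job_C:*/4}
Op 11: register job_A */9 -> active={job_A:*/9, job_C:*/4}
Op 12: unregister job_C -> active={job_A:*/9}
  job_A: interval 9, next fire after T=41 is 45
Earliest fire time = 45 (job job_A)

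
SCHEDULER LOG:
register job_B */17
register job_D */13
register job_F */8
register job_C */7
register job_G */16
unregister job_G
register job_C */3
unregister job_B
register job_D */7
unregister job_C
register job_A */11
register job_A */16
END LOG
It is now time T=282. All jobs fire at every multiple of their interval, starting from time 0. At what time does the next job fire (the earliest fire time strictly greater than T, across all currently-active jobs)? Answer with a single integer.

Op 1: register job_B */17 -> active={job_B:*/17}
Op 2: register job_D */13 -> active={job_B:*/17, job_D:*/13}
Op 3: register job_F */8 -> active={job_B:*/17, job_D:*/13, job_F:*/8}
Op 4: register job_C */7 -> active={job_B:*/17, job_C:*/7, job_D:*/13, job_F:*/8}
Op 5: register job_G */16 -> active={job_B:*/17, job_C:*/7, job_D:*/13, job_F:*/8, job_G:*/16}
Op 6: unregister job_G -> active={job_B:*/17, job_C:*/7, job_D:*/13, job_F:*/8}
Op 7: register job_C */3 -> active={job_B:*/17, job_C:*/3, job_D:*/13, job_F:*/8}
Op 8: unregister job_B -> active={job_C:*/3, job_D:*/13, job_F:*/8}
Op 9: register job_D */7 -> active={job_C:*/3, job_D:*/7, job_F:*/8}
Op 10: unregister job_C -> active={job_D:*/7, job_F:*/8}
Op 11: register job_A */11 -> active={job_A:*/11, job_D:*/7, job_F:*/8}
Op 12: register job_A */16 -> active={job_A:*/16, job_D:*/7, job_F:*/8}
  job_A: interval 16, next fire after T=282 is 288
  job_D: interval 7, next fire after T=282 is 287
  job_F: interval 8, next fire after T=282 is 288
Earliest fire time = 287 (job job_D)

Answer: 287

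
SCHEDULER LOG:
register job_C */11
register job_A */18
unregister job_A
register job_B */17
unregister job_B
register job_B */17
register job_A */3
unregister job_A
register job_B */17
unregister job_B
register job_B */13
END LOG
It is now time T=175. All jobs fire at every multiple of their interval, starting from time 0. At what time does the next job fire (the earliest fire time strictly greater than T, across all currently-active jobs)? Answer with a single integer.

Op 1: register job_C */11 -> active={job_C:*/11}
Op 2: register job_A */18 -> active={job_A:*/18, job_C:*/11}
Op 3: unregister job_A -> active={job_C:*/11}
Op 4: register job_B */17 -> active={job_B:*/17, job_C:*/11}
Op 5: unregister job_B -> active={job_C:*/11}
Op 6: register job_B */17 -> active={job_B:*/17, job_C:*/11}
Op 7: register job_A */3 -> active={job_A:*/3, job_B:*/17, job_C:*/11}
Op 8: unregister job_A -> active={job_B:*/17, job_C:*/11}
Op 9: register job_B */17 -> active={job_B:*/17, job_C:*/11}
Op 10: unregister job_B -> active={job_C:*/11}
Op 11: register job_B */13 -> active={job_B:*/13, job_C:*/11}
  job_B: interval 13, next fire after T=175 is 182
  job_C: interval 11, next fire after T=175 is 176
Earliest fire time = 176 (job job_C)

Answer: 176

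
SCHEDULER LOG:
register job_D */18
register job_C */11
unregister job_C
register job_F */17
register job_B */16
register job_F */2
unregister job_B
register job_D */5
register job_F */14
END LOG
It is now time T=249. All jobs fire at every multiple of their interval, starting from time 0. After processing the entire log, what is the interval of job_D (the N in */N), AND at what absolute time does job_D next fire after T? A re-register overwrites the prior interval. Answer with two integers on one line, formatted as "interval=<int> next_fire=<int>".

Answer: interval=5 next_fire=250

Derivation:
Op 1: register job_D */18 -> active={job_D:*/18}
Op 2: register job_C */11 -> active={job_C:*/11, job_D:*/18}
Op 3: unregister job_C -> active={job_D:*/18}
Op 4: register job_F */17 -> active={job_D:*/18, job_F:*/17}
Op 5: register job_B */16 -> active={job_B:*/16, job_D:*/18, job_F:*/17}
Op 6: register job_F */2 -> active={job_B:*/16, job_D:*/18, job_F:*/2}
Op 7: unregister job_B -> active={job_D:*/18, job_F:*/2}
Op 8: register job_D */5 -> active={job_D:*/5, job_F:*/2}
Op 9: register job_F */14 -> active={job_D:*/5, job_F:*/14}
Final interval of job_D = 5
Next fire of job_D after T=249: (249//5+1)*5 = 250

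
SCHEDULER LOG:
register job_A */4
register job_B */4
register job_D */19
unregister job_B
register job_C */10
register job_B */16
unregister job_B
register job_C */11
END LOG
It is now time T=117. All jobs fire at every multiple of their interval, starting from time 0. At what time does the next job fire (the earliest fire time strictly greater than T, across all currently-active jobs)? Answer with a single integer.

Op 1: register job_A */4 -> active={job_A:*/4}
Op 2: register job_B */4 -> active={job_A:*/4, job_B:*/4}
Op 3: register job_D */19 -> active={job_A:*/4, job_B:*/4, job_D:*/19}
Op 4: unregister job_B -> active={job_A:*/4, job_D:*/19}
Op 5: register job_C */10 -> active={job_A:*/4, job_C:*/10, job_D:*/19}
Op 6: register job_B */16 -> active={job_A:*/4, job_B:*/16, job_C:*/10, job_D:*/19}
Op 7: unregister job_B -> active={job_A:*/4, job_C:*/10, job_D:*/19}
Op 8: register job_C */11 -> active={job_A:*/4, job_C:*/11, job_D:*/19}
  job_A: interval 4, next fire after T=117 is 120
  job_C: interval 11, next fire after T=117 is 121
  job_D: interval 19, next fire after T=117 is 133
Earliest fire time = 120 (job job_A)

Answer: 120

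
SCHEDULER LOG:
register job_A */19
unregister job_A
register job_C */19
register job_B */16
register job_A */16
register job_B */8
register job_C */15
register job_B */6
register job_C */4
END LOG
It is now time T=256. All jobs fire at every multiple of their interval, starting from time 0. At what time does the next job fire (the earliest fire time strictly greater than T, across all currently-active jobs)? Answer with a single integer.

Op 1: register job_A */19 -> active={job_A:*/19}
Op 2: unregister job_A -> active={}
Op 3: register job_C */19 -> active={job_C:*/19}
Op 4: register job_B */16 -> active={job_B:*/16, job_C:*/19}
Op 5: register job_A */16 -> active={job_A:*/16, job_B:*/16, job_C:*/19}
Op 6: register job_B */8 -> active={job_A:*/16, job_B:*/8, job_C:*/19}
Op 7: register job_C */15 -> active={job_A:*/16, job_B:*/8, job_C:*/15}
Op 8: register job_B */6 -> active={job_A:*/16, job_B:*/6, job_C:*/15}
Op 9: register job_C */4 -> active={job_A:*/16, job_B:*/6, job_C:*/4}
  job_A: interval 16, next fire after T=256 is 272
  job_B: interval 6, next fire after T=256 is 258
  job_C: interval 4, next fire after T=256 is 260
Earliest fire time = 258 (job job_B)

Answer: 258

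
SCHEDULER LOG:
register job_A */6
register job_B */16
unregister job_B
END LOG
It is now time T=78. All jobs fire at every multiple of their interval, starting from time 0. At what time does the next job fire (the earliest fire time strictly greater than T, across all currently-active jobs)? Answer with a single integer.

Answer: 84

Derivation:
Op 1: register job_A */6 -> active={job_A:*/6}
Op 2: register job_B */16 -> active={job_A:*/6, job_B:*/16}
Op 3: unregister job_B -> active={job_A:*/6}
  job_A: interval 6, next fire after T=78 is 84
Earliest fire time = 84 (job job_A)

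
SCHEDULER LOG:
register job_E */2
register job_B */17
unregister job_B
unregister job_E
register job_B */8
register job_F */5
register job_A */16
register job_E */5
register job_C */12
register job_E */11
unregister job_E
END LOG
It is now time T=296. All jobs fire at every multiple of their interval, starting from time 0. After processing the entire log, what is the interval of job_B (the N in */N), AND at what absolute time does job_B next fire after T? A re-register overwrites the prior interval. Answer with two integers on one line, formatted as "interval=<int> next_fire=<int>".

Answer: interval=8 next_fire=304

Derivation:
Op 1: register job_E */2 -> active={job_E:*/2}
Op 2: register job_B */17 -> active={job_B:*/17, job_E:*/2}
Op 3: unregister job_B -> active={job_E:*/2}
Op 4: unregister job_E -> active={}
Op 5: register job_B */8 -> active={job_B:*/8}
Op 6: register job_F */5 -> active={job_B:*/8, job_F:*/5}
Op 7: register job_A */16 -> active={job_A:*/16, job_B:*/8, job_F:*/5}
Op 8: register job_E */5 -> active={job_A:*/16, job_B:*/8, job_E:*/5, job_F:*/5}
Op 9: register job_C */12 -> active={job_A:*/16, job_B:*/8, job_C:*/12, job_E:*/5, job_F:*/5}
Op 10: register job_E */11 -> active={job_A:*/16, job_B:*/8, job_C:*/12, job_E:*/11, job_F:*/5}
Op 11: unregister job_E -> active={job_A:*/16, job_B:*/8, job_C:*/12, job_F:*/5}
Final interval of job_B = 8
Next fire of job_B after T=296: (296//8+1)*8 = 304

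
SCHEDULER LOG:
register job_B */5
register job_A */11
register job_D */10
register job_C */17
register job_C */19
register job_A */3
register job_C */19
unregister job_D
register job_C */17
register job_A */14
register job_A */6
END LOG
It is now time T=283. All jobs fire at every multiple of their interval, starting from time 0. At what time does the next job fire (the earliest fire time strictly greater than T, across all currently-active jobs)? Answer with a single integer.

Op 1: register job_B */5 -> active={job_B:*/5}
Op 2: register job_A */11 -> active={job_A:*/11, job_B:*/5}
Op 3: register job_D */10 -> active={job_A:*/11, job_B:*/5, job_D:*/10}
Op 4: register job_C */17 -> active={job_A:*/11, job_B:*/5, job_C:*/17, job_D:*/10}
Op 5: register job_C */19 -> active={job_A:*/11, job_B:*/5, job_C:*/19, job_D:*/10}
Op 6: register job_A */3 -> active={job_A:*/3, job_B:*/5, job_C:*/19, job_D:*/10}
Op 7: register job_C */19 -> active={job_A:*/3, job_B:*/5, job_C:*/19, job_D:*/10}
Op 8: unregister job_D -> active={job_A:*/3, job_B:*/5, job_C:*/19}
Op 9: register job_C */17 -> active={job_A:*/3, job_B:*/5, job_C:*/17}
Op 10: register job_A */14 -> active={job_A:*/14, job_B:*/5, job_C:*/17}
Op 11: register job_A */6 -> active={job_A:*/6, job_B:*/5, job_C:*/17}
  job_A: interval 6, next fire after T=283 is 288
  job_B: interval 5, next fire after T=283 is 285
  job_C: interval 17, next fire after T=283 is 289
Earliest fire time = 285 (job job_B)

Answer: 285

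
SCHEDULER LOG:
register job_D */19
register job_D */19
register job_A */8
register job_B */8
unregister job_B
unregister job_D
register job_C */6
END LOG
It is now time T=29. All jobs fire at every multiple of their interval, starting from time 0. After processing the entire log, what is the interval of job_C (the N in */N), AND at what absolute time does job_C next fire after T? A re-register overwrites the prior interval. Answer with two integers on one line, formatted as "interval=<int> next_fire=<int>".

Answer: interval=6 next_fire=30

Derivation:
Op 1: register job_D */19 -> active={job_D:*/19}
Op 2: register job_D */19 -> active={job_D:*/19}
Op 3: register job_A */8 -> active={job_A:*/8, job_D:*/19}
Op 4: register job_B */8 -> active={job_A:*/8, job_B:*/8, job_D:*/19}
Op 5: unregister job_B -> active={job_A:*/8, job_D:*/19}
Op 6: unregister job_D -> active={job_A:*/8}
Op 7: register job_C */6 -> active={job_A:*/8, job_C:*/6}
Final interval of job_C = 6
Next fire of job_C after T=29: (29//6+1)*6 = 30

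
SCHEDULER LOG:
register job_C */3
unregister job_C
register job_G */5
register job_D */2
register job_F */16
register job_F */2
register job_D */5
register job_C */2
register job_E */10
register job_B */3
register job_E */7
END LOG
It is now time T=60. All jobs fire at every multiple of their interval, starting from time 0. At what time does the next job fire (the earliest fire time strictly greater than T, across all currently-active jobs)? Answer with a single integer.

Answer: 62

Derivation:
Op 1: register job_C */3 -> active={job_C:*/3}
Op 2: unregister job_C -> active={}
Op 3: register job_G */5 -> active={job_G:*/5}
Op 4: register job_D */2 -> active={job_D:*/2, job_G:*/5}
Op 5: register job_F */16 -> active={job_D:*/2, job_F:*/16, job_G:*/5}
Op 6: register job_F */2 -> active={job_D:*/2, job_F:*/2, job_G:*/5}
Op 7: register job_D */5 -> active={job_D:*/5, job_F:*/2, job_G:*/5}
Op 8: register job_C */2 -> active={job_C:*/2, job_D:*/5, job_F:*/2, job_G:*/5}
Op 9: register job_E */10 -> active={job_C:*/2, job_D:*/5, job_E:*/10, job_F:*/2, job_G:*/5}
Op 10: register job_B */3 -> active={job_B:*/3, job_C:*/2, job_D:*/5, job_E:*/10, job_F:*/2, job_G:*/5}
Op 11: register job_E */7 -> active={job_B:*/3, job_C:*/2, job_D:*/5, job_E:*/7, job_F:*/2, job_G:*/5}
  job_B: interval 3, next fire after T=60 is 63
  job_C: interval 2, next fire after T=60 is 62
  job_D: interval 5, next fire after T=60 is 65
  job_E: interval 7, next fire after T=60 is 63
  job_F: interval 2, next fire after T=60 is 62
  job_G: interval 5, next fire after T=60 is 65
Earliest fire time = 62 (job job_C)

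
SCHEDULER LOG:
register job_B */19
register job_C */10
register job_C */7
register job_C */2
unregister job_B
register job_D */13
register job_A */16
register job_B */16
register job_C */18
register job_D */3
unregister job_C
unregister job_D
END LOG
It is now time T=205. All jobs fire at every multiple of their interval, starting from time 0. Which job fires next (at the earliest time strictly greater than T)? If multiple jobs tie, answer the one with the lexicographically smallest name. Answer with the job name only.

Answer: job_A

Derivation:
Op 1: register job_B */19 -> active={job_B:*/19}
Op 2: register job_C */10 -> active={job_B:*/19, job_C:*/10}
Op 3: register job_C */7 -> active={job_B:*/19, job_C:*/7}
Op 4: register job_C */2 -> active={job_B:*/19, job_C:*/2}
Op 5: unregister job_B -> active={job_C:*/2}
Op 6: register job_D */13 -> active={job_C:*/2, job_D:*/13}
Op 7: register job_A */16 -> active={job_A:*/16, job_C:*/2, job_D:*/13}
Op 8: register job_B */16 -> active={job_A:*/16, job_B:*/16, job_C:*/2, job_D:*/13}
Op 9: register job_C */18 -> active={job_A:*/16, job_B:*/16, job_C:*/18, job_D:*/13}
Op 10: register job_D */3 -> active={job_A:*/16, job_B:*/16, job_C:*/18, job_D:*/3}
Op 11: unregister job_C -> active={job_A:*/16, job_B:*/16, job_D:*/3}
Op 12: unregister job_D -> active={job_A:*/16, job_B:*/16}
  job_A: interval 16, next fire after T=205 is 208
  job_B: interval 16, next fire after T=205 is 208
Earliest = 208, winner (lex tiebreak) = job_A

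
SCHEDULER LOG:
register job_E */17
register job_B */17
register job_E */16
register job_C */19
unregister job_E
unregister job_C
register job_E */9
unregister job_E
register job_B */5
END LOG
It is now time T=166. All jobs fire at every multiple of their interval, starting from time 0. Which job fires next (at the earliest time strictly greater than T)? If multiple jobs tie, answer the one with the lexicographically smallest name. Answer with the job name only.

Op 1: register job_E */17 -> active={job_E:*/17}
Op 2: register job_B */17 -> active={job_B:*/17, job_E:*/17}
Op 3: register job_E */16 -> active={job_B:*/17, job_E:*/16}
Op 4: register job_C */19 -> active={job_B:*/17, job_C:*/19, job_E:*/16}
Op 5: unregister job_E -> active={job_B:*/17, job_C:*/19}
Op 6: unregister job_C -> active={job_B:*/17}
Op 7: register job_E */9 -> active={job_B:*/17, job_E:*/9}
Op 8: unregister job_E -> active={job_B:*/17}
Op 9: register job_B */5 -> active={job_B:*/5}
  job_B: interval 5, next fire after T=166 is 170
Earliest = 170, winner (lex tiebreak) = job_B

Answer: job_B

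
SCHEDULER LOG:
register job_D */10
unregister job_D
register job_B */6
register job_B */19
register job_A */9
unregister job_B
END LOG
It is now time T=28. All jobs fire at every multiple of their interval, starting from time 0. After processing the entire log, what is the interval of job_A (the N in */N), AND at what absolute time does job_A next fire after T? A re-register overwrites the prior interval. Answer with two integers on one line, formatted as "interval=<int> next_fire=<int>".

Op 1: register job_D */10 -> active={job_D:*/10}
Op 2: unregister job_D -> active={}
Op 3: register job_B */6 -> active={job_B:*/6}
Op 4: register job_B */19 -> active={job_B:*/19}
Op 5: register job_A */9 -> active={job_A:*/9, job_B:*/19}
Op 6: unregister job_B -> active={job_A:*/9}
Final interval of job_A = 9
Next fire of job_A after T=28: (28//9+1)*9 = 36

Answer: interval=9 next_fire=36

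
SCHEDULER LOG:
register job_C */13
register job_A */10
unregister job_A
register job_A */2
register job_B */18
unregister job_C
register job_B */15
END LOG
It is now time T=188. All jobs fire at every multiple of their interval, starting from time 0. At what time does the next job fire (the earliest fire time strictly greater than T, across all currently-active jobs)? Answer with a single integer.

Op 1: register job_C */13 -> active={job_C:*/13}
Op 2: register job_A */10 -> active={job_A:*/10, job_C:*/13}
Op 3: unregister job_A -> active={job_C:*/13}
Op 4: register job_A */2 -> active={job_A:*/2, job_C:*/13}
Op 5: register job_B */18 -> active={job_A:*/2, job_B:*/18, job_C:*/13}
Op 6: unregister job_C -> active={job_A:*/2, job_B:*/18}
Op 7: register job_B */15 -> active={job_A:*/2, job_B:*/15}
  job_A: interval 2, next fire after T=188 is 190
  job_B: interval 15, next fire after T=188 is 195
Earliest fire time = 190 (job job_A)

Answer: 190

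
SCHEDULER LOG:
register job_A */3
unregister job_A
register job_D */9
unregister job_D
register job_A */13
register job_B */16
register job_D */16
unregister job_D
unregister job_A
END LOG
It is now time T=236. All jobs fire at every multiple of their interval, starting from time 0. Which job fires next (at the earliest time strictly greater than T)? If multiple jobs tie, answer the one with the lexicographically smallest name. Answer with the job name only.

Op 1: register job_A */3 -> active={job_A:*/3}
Op 2: unregister job_A -> active={}
Op 3: register job_D */9 -> active={job_D:*/9}
Op 4: unregister job_D -> active={}
Op 5: register job_A */13 -> active={job_A:*/13}
Op 6: register job_B */16 -> active={job_A:*/13, job_B:*/16}
Op 7: register job_D */16 -> active={job_A:*/13, job_B:*/16, job_D:*/16}
Op 8: unregister job_D -> active={job_A:*/13, job_B:*/16}
Op 9: unregister job_A -> active={job_B:*/16}
  job_B: interval 16, next fire after T=236 is 240
Earliest = 240, winner (lex tiebreak) = job_B

Answer: job_B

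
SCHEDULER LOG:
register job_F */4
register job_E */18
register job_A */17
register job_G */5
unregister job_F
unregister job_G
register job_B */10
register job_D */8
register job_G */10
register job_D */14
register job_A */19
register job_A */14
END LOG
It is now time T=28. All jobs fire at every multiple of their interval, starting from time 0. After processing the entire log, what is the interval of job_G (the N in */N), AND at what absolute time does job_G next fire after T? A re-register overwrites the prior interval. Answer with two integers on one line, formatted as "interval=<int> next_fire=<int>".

Op 1: register job_F */4 -> active={job_F:*/4}
Op 2: register job_E */18 -> active={job_E:*/18, job_F:*/4}
Op 3: register job_A */17 -> active={job_A:*/17, job_E:*/18, job_F:*/4}
Op 4: register job_G */5 -> active={job_A:*/17, job_E:*/18, job_F:*/4, job_G:*/5}
Op 5: unregister job_F -> active={job_A:*/17, job_E:*/18, job_G:*/5}
Op 6: unregister job_G -> active={job_A:*/17, job_E:*/18}
Op 7: register job_B */10 -> active={job_A:*/17, job_B:*/10, job_E:*/18}
Op 8: register job_D */8 -> active={job_A:*/17, job_B:*/10, job_D:*/8, job_E:*/18}
Op 9: register job_G */10 -> active={job_A:*/17, job_B:*/10, job_D:*/8, job_E:*/18, job_G:*/10}
Op 10: register job_D */14 -> active={job_A:*/17, job_B:*/10, job_D:*/14, job_E:*/18, job_G:*/10}
Op 11: register job_A */19 -> active={job_A:*/19, job_B:*/10, job_D:*/14, job_E:*/18, job_G:*/10}
Op 12: register job_A */14 -> active={job_A:*/14, job_B:*/10, job_D:*/14, job_E:*/18, job_G:*/10}
Final interval of job_G = 10
Next fire of job_G after T=28: (28//10+1)*10 = 30

Answer: interval=10 next_fire=30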